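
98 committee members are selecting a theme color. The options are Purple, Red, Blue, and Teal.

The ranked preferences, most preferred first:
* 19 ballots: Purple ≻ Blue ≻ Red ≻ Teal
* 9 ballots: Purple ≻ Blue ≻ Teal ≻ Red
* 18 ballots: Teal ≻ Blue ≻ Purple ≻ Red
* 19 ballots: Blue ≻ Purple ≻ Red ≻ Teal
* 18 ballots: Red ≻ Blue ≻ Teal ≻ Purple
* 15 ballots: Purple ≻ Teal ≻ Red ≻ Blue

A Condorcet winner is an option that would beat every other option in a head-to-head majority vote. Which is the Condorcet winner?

Blue

Blue vs Purple: 55–43
Blue vs Red: 65–33
Blue vs Teal: 65–33
Blue beats every other option.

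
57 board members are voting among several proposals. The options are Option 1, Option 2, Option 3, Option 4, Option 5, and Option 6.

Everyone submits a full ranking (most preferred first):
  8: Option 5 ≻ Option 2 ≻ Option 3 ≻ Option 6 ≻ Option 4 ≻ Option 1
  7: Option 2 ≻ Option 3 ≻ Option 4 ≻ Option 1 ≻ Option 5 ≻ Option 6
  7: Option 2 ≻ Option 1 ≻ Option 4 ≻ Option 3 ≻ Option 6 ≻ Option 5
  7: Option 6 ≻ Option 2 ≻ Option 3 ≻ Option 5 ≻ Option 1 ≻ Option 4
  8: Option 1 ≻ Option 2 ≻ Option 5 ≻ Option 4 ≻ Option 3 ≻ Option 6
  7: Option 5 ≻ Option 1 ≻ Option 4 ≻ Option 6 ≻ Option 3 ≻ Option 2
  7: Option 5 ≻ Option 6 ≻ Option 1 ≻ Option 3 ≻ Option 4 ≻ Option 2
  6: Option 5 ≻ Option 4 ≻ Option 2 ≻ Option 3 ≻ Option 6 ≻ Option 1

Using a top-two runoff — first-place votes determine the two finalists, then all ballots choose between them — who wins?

Round 1 first-place votes: Option 1 8, Option 2 14, Option 3 0, Option 4 0, Option 5 28, Option 6 7. Option 5 and Option 2 advance.
Runoff: Option 5 is ranked above Option 2 on 28 ballots, Option 2 above Option 5 on 29.

Option 2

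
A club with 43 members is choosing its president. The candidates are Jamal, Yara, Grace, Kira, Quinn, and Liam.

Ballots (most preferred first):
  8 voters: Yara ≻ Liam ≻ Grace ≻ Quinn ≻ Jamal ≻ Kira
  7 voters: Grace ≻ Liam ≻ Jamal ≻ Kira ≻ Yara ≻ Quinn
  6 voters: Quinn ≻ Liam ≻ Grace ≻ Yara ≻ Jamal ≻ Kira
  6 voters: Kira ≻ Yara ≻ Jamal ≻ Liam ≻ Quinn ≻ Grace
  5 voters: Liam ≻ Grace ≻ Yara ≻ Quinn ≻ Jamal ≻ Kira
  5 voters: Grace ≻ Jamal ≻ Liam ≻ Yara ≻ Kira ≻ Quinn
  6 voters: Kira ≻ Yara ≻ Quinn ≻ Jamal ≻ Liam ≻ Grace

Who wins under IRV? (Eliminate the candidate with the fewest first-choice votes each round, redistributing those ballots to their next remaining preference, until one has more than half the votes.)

Grace

Round 1: Jamal 0, Yara 8, Grace 12, Kira 12, Quinn 6, Liam 5. Jamal eliminated.
Round 2: Yara 8, Grace 12, Kira 12, Quinn 6, Liam 5. Liam eliminated.
Round 3: Yara 8, Grace 17, Kira 12, Quinn 6. Quinn eliminated.
Round 4: Yara 8, Grace 23, Kira 12. Grace has a majority (≥22).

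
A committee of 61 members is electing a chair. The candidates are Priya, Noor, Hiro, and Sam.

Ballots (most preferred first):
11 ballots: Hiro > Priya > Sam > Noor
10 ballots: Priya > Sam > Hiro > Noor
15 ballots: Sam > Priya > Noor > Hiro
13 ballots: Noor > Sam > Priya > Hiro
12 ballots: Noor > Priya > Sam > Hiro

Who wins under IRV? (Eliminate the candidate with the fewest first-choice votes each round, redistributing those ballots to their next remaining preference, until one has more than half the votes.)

Sam

Round 1: Priya 10, Noor 25, Hiro 11, Sam 15. Priya eliminated.
Round 2: Noor 25, Hiro 11, Sam 25. Hiro eliminated.
Round 3: Noor 25, Sam 36. Sam has a majority (≥31).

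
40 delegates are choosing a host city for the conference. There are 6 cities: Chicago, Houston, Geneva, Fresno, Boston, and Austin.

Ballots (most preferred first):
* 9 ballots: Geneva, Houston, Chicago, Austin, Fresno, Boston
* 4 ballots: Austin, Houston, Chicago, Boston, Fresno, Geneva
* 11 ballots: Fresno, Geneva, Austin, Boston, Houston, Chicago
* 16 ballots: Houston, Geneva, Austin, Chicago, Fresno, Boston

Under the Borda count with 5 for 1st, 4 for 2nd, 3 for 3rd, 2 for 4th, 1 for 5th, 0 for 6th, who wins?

Chicago: 9×3 + 4×3 + 11×0 + 16×2 = 71
Houston: 9×4 + 4×4 + 11×1 + 16×5 = 143
Geneva: 9×5 + 4×0 + 11×4 + 16×4 = 153
Fresno: 9×1 + 4×1 + 11×5 + 16×1 = 84
Boston: 9×0 + 4×2 + 11×2 + 16×0 = 30
Austin: 9×2 + 4×5 + 11×3 + 16×3 = 119

Geneva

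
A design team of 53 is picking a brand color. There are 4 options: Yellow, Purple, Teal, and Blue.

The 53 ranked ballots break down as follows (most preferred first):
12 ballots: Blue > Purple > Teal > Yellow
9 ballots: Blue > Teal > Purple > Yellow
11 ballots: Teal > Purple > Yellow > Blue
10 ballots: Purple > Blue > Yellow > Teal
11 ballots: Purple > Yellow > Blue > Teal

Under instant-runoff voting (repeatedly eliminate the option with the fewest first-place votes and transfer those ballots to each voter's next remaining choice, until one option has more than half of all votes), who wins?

Round 1: Yellow 0, Purple 21, Teal 11, Blue 21. Yellow eliminated.
Round 2: Purple 21, Teal 11, Blue 21. Teal eliminated.
Round 3: Purple 32, Blue 21. Purple has a majority (≥27).

Purple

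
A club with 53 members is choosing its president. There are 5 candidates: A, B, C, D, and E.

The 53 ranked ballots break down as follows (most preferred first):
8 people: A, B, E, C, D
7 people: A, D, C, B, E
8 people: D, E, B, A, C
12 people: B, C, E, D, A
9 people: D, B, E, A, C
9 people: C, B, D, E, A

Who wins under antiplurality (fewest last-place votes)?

Last-place votes: A 21, B 0, C 17, D 8, E 7.

B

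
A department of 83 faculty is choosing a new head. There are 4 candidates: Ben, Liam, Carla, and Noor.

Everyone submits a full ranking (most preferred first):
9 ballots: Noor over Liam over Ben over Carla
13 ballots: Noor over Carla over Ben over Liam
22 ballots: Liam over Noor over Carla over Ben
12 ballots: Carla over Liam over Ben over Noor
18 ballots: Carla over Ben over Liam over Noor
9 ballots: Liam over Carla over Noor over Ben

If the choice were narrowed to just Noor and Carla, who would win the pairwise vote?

Noor

Noor is ranked above Carla on 44 ballots; Carla above Noor on 39.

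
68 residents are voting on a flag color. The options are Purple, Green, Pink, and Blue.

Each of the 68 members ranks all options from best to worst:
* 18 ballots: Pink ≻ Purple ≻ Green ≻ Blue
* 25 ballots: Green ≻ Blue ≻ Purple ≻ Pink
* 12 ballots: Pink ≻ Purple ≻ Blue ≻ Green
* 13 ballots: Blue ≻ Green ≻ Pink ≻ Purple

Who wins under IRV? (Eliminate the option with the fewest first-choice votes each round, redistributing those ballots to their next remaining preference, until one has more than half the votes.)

Green

Round 1: Purple 0, Green 25, Pink 30, Blue 13. Purple eliminated.
Round 2: Green 25, Pink 30, Blue 13. Blue eliminated.
Round 3: Green 38, Pink 30. Green has a majority (≥35).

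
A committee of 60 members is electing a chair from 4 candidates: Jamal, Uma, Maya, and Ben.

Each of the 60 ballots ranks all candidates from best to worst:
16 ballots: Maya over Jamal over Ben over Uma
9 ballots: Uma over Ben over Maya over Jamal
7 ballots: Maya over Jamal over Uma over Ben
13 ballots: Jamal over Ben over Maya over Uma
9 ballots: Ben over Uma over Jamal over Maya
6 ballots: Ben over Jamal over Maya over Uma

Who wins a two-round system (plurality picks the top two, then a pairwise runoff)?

Round 1 first-place votes: Jamal 13, Uma 9, Maya 23, Ben 15. Maya and Ben advance.
Runoff: Maya is ranked above Ben on 23 ballots, Ben above Maya on 37.

Ben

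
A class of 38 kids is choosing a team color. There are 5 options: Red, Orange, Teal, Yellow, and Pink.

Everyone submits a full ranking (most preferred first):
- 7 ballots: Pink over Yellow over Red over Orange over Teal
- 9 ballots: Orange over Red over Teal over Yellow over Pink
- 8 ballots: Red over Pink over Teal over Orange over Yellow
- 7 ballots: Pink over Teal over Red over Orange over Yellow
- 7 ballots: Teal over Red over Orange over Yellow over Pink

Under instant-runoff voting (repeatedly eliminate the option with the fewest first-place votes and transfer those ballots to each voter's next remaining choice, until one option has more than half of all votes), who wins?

Round 1: Red 8, Orange 9, Teal 7, Yellow 0, Pink 14. Yellow eliminated.
Round 2: Red 8, Orange 9, Teal 7, Pink 14. Teal eliminated.
Round 3: Red 15, Orange 9, Pink 14. Orange eliminated.
Round 4: Red 24, Pink 14. Red has a majority (≥20).

Red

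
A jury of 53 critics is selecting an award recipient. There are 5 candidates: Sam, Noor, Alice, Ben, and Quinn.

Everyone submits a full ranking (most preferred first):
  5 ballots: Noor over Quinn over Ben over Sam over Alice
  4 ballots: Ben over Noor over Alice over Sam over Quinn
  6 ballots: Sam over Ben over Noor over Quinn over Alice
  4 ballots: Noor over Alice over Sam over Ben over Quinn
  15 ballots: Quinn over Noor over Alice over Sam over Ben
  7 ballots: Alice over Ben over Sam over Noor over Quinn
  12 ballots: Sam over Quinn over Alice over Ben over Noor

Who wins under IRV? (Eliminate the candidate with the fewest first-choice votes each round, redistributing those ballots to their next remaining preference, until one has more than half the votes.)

Sam

Round 1: Sam 18, Noor 9, Alice 7, Ben 4, Quinn 15. Ben eliminated.
Round 2: Sam 18, Noor 13, Alice 7, Quinn 15. Alice eliminated.
Round 3: Sam 25, Noor 13, Quinn 15. Noor eliminated.
Round 4: Sam 33, Quinn 20. Sam has a majority (≥27).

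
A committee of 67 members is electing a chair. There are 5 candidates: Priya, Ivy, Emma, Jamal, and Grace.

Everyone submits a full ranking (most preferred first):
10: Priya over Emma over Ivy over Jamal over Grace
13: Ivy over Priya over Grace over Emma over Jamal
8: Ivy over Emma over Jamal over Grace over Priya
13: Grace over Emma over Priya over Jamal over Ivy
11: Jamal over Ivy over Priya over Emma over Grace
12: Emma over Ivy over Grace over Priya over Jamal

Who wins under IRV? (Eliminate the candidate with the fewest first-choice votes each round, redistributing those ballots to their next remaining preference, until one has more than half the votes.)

Round 1: Priya 10, Ivy 21, Emma 12, Jamal 11, Grace 13. Priya eliminated.
Round 2: Ivy 21, Emma 22, Jamal 11, Grace 13. Jamal eliminated.
Round 3: Ivy 32, Emma 22, Grace 13. Grace eliminated.
Round 4: Ivy 32, Emma 35. Emma has a majority (≥34).

Emma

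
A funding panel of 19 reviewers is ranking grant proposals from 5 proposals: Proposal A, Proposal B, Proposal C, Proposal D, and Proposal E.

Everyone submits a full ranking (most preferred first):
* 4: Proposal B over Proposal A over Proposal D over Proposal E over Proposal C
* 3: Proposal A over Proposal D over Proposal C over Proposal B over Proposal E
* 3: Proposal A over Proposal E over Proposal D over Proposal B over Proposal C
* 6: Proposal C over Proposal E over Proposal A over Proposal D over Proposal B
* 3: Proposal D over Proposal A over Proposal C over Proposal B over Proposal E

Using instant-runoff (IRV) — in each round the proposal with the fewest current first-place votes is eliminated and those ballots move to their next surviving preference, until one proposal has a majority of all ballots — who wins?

Round 1: Proposal A 6, Proposal B 4, Proposal C 6, Proposal D 3, Proposal E 0. Proposal E eliminated.
Round 2: Proposal A 6, Proposal B 4, Proposal C 6, Proposal D 3. Proposal D eliminated.
Round 3: Proposal A 9, Proposal B 4, Proposal C 6. Proposal B eliminated.
Round 4: Proposal A 13, Proposal C 6. Proposal A has a majority (≥10).

Proposal A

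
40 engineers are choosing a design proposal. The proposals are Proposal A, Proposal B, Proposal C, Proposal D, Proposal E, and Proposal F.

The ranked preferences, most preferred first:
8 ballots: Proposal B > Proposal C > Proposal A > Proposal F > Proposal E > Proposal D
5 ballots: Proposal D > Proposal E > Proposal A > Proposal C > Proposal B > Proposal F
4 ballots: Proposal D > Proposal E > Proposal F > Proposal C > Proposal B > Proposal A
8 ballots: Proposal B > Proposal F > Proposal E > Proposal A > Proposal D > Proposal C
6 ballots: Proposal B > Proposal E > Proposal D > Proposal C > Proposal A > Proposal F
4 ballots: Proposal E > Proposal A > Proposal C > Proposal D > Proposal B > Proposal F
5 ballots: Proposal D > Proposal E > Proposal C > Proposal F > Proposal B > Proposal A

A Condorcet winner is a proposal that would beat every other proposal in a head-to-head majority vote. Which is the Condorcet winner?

Proposal B

Proposal B vs Proposal A: 31–9
Proposal B vs Proposal C: 22–18
Proposal B vs Proposal D: 22–18
Proposal B vs Proposal E: 22–18
Proposal B vs Proposal F: 31–9
Proposal B beats every other proposal.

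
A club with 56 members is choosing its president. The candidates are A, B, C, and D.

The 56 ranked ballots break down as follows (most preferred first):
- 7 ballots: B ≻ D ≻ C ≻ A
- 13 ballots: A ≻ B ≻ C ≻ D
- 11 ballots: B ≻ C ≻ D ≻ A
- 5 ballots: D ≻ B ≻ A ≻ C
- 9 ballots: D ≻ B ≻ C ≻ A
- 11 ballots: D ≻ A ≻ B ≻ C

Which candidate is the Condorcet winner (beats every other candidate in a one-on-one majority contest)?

B

B vs A: 32–24
B vs C: 56–0
B vs D: 31–25
B beats every other candidate.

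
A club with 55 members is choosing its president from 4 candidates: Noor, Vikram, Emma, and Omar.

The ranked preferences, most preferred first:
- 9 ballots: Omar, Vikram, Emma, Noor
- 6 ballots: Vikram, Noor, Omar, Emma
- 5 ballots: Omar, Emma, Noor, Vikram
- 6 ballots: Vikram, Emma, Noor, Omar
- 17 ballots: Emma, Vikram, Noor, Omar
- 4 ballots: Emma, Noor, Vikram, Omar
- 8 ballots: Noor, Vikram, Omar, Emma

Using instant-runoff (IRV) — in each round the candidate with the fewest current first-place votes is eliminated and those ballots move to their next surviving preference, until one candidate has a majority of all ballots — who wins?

Round 1: Noor 8, Vikram 12, Emma 21, Omar 14. Noor eliminated.
Round 2: Vikram 20, Emma 21, Omar 14. Omar eliminated.
Round 3: Vikram 29, Emma 26. Vikram has a majority (≥28).

Vikram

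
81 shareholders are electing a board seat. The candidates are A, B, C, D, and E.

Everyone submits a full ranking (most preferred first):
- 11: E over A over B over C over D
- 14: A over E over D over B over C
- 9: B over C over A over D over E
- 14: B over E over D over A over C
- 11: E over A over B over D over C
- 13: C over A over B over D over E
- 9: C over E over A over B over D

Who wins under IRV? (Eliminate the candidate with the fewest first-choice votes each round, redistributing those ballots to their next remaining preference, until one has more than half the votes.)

E

Round 1: A 14, B 23, C 22, D 0, E 22. D eliminated.
Round 2: A 14, B 23, C 22, E 22. A eliminated.
Round 3: B 23, C 22, E 36. C eliminated.
Round 4: B 36, E 45. E has a majority (≥41).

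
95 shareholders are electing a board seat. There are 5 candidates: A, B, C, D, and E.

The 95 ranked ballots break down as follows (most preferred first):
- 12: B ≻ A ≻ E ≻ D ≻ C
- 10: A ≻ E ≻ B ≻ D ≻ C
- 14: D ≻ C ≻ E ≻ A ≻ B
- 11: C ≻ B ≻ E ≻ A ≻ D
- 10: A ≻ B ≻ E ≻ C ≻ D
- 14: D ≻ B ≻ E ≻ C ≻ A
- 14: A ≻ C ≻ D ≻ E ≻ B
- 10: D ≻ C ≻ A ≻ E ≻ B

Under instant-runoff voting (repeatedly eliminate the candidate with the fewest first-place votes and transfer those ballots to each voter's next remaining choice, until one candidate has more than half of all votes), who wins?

Round 1: A 34, B 12, C 11, D 38, E 0. E eliminated.
Round 2: A 34, B 12, C 11, D 38. C eliminated.
Round 3: A 34, B 23, D 38. B eliminated.
Round 4: A 57, D 38. A has a majority (≥48).

A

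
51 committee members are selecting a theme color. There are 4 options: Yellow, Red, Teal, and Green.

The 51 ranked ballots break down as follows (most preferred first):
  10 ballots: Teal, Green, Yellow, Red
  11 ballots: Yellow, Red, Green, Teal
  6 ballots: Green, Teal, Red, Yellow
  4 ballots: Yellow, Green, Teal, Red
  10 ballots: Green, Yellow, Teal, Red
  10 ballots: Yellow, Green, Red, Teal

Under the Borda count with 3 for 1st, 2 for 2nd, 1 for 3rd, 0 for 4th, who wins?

Green

Yellow: 10×1 + 11×3 + 6×0 + 4×3 + 10×2 + 10×3 = 105
Red: 10×0 + 11×2 + 6×1 + 4×0 + 10×0 + 10×1 = 38
Teal: 10×3 + 11×0 + 6×2 + 4×1 + 10×1 + 10×0 = 56
Green: 10×2 + 11×1 + 6×3 + 4×2 + 10×3 + 10×2 = 107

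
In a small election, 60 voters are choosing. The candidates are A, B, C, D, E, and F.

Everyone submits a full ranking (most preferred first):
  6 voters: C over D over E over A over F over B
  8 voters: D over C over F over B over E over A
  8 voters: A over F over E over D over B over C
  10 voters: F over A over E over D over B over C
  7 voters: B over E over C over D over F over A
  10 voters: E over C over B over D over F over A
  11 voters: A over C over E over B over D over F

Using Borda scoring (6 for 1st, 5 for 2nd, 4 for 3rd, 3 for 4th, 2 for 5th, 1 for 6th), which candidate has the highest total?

A: 6×3 + 8×1 + 8×6 + 10×5 + 7×1 + 10×1 + 11×6 = 207
B: 6×1 + 8×3 + 8×2 + 10×2 + 7×6 + 10×4 + 11×3 = 181
C: 6×6 + 8×5 + 8×1 + 10×1 + 7×4 + 10×5 + 11×5 = 227
D: 6×5 + 8×6 + 8×3 + 10×3 + 7×3 + 10×3 + 11×2 = 205
E: 6×4 + 8×2 + 8×4 + 10×4 + 7×5 + 10×6 + 11×4 = 251
F: 6×2 + 8×4 + 8×5 + 10×6 + 7×2 + 10×2 + 11×1 = 189

E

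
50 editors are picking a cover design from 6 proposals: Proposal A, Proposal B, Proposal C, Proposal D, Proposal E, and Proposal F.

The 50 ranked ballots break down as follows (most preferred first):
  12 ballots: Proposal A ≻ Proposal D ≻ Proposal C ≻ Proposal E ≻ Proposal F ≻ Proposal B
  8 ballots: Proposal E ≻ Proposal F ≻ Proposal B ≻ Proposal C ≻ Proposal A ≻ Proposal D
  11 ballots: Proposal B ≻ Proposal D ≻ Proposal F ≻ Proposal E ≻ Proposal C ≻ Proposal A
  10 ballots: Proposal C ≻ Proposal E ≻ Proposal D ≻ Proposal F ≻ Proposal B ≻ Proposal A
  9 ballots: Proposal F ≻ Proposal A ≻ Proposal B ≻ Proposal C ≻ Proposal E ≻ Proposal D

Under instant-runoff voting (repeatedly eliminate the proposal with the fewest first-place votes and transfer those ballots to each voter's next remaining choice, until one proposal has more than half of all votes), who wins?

Round 1: Proposal A 12, Proposal B 11, Proposal C 10, Proposal D 0, Proposal E 8, Proposal F 9. Proposal D eliminated.
Round 2: Proposal A 12, Proposal B 11, Proposal C 10, Proposal E 8, Proposal F 9. Proposal E eliminated.
Round 3: Proposal A 12, Proposal B 11, Proposal C 10, Proposal F 17. Proposal C eliminated.
Round 4: Proposal A 12, Proposal B 11, Proposal F 27. Proposal F has a majority (≥26).

Proposal F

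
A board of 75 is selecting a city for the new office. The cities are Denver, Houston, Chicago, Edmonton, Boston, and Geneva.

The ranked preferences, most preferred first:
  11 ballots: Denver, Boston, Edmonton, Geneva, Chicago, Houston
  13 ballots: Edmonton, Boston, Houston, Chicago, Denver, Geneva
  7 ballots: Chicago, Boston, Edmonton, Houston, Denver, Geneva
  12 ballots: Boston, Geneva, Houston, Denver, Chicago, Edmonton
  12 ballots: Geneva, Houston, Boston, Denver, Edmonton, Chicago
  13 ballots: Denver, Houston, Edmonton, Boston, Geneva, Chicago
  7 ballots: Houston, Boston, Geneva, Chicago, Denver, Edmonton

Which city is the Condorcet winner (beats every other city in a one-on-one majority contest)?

Boston vs Denver: 51–24
Boston vs Houston: 43–32
Boston vs Chicago: 68–7
Boston vs Edmonton: 49–26
Boston vs Geneva: 63–12
Boston beats every other city.

Boston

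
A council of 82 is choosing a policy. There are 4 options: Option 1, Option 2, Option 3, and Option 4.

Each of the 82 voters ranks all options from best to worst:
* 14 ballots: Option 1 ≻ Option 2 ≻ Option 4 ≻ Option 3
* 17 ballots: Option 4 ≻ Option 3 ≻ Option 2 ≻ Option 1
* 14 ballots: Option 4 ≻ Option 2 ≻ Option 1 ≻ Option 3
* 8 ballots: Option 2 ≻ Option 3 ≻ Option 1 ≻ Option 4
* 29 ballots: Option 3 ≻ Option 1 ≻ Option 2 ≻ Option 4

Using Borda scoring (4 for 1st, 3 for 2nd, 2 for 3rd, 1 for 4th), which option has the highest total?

Option 1: 14×4 + 17×1 + 14×2 + 8×2 + 29×3 = 204
Option 2: 14×3 + 17×2 + 14×3 + 8×4 + 29×2 = 208
Option 3: 14×1 + 17×3 + 14×1 + 8×3 + 29×4 = 219
Option 4: 14×2 + 17×4 + 14×4 + 8×1 + 29×1 = 189

Option 3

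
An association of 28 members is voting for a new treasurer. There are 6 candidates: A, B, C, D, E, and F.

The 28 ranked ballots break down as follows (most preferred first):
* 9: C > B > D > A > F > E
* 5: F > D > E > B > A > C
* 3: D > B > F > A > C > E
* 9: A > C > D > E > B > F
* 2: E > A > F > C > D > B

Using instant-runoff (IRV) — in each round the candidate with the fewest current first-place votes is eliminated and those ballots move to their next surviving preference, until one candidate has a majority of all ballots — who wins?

Round 1: A 9, B 0, C 9, D 3, E 2, F 5. B eliminated.
Round 2: A 9, C 9, D 3, E 2, F 5. E eliminated.
Round 3: A 11, C 9, D 3, F 5. D eliminated.
Round 4: A 11, C 9, F 8. F eliminated.
Round 5: A 19, C 9. A has a majority (≥15).

A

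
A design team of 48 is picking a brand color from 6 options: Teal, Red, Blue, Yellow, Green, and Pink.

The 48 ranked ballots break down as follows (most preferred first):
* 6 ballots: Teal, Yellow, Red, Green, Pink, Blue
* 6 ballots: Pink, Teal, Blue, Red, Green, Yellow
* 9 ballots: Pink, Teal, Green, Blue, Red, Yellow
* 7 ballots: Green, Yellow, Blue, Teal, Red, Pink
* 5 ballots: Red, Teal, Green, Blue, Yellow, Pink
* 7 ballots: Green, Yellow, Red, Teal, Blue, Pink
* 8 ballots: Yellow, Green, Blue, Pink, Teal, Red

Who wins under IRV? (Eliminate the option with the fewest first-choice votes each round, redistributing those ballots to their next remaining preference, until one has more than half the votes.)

Green

Round 1: Teal 6, Red 5, Blue 0, Yellow 8, Green 14, Pink 15. Blue eliminated.
Round 2: Teal 6, Red 5, Yellow 8, Green 14, Pink 15. Red eliminated.
Round 3: Teal 11, Yellow 8, Green 14, Pink 15. Yellow eliminated.
Round 4: Teal 11, Green 22, Pink 15. Teal eliminated.
Round 5: Green 33, Pink 15. Green has a majority (≥25).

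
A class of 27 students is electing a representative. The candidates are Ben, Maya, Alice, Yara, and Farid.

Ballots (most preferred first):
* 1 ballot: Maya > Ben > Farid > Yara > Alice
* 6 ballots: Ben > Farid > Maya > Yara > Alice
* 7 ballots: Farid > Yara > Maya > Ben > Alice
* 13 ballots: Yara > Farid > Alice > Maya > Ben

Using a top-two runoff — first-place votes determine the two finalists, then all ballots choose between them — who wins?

Round 1 first-place votes: Ben 6, Maya 1, Alice 0, Yara 13, Farid 7. Yara and Farid advance.
Runoff: Yara is ranked above Farid on 13 ballots, Farid above Yara on 14.

Farid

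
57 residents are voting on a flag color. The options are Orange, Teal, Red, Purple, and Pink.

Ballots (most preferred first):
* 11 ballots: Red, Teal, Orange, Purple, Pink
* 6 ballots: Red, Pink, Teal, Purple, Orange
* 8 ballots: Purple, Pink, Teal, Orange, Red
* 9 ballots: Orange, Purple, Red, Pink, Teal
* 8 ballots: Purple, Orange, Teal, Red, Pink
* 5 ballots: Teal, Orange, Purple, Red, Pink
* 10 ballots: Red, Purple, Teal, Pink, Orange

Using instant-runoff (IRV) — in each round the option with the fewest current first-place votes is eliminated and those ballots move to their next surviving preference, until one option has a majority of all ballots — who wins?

Round 1: Orange 9, Teal 5, Red 27, Purple 16, Pink 0. Pink eliminated.
Round 2: Orange 9, Teal 5, Red 27, Purple 16. Teal eliminated.
Round 3: Orange 14, Red 27, Purple 16. Orange eliminated.
Round 4: Red 27, Purple 30. Purple has a majority (≥29).

Purple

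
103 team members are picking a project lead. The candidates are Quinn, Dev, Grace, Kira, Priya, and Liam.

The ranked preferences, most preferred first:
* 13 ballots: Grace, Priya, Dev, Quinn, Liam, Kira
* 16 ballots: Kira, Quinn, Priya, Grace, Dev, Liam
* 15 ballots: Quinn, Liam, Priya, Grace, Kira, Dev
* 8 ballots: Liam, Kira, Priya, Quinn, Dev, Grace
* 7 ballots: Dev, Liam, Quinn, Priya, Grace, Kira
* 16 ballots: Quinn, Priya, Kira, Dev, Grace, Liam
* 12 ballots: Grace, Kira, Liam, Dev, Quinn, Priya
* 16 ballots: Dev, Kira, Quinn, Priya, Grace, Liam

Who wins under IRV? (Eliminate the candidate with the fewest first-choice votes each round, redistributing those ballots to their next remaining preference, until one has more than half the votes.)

Kira

Round 1: Quinn 31, Dev 23, Grace 25, Kira 16, Priya 0, Liam 8. Priya eliminated.
Round 2: Quinn 31, Dev 23, Grace 25, Kira 16, Liam 8. Liam eliminated.
Round 3: Quinn 31, Dev 23, Grace 25, Kira 24. Dev eliminated.
Round 4: Quinn 38, Grace 25, Kira 40. Grace eliminated.
Round 5: Quinn 51, Kira 52. Kira has a majority (≥52).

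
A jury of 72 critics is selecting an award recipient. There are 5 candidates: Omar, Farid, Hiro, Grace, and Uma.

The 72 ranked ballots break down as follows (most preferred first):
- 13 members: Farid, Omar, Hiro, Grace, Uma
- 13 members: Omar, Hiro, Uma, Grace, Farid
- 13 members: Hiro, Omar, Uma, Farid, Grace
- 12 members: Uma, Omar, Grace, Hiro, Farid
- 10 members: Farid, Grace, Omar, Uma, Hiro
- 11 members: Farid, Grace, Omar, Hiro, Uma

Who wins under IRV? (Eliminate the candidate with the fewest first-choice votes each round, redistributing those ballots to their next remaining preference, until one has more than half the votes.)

Round 1: Omar 13, Farid 34, Hiro 13, Grace 0, Uma 12. Grace eliminated.
Round 2: Omar 13, Farid 34, Hiro 13, Uma 12. Uma eliminated.
Round 3: Omar 25, Farid 34, Hiro 13. Hiro eliminated.
Round 4: Omar 38, Farid 34. Omar has a majority (≥37).

Omar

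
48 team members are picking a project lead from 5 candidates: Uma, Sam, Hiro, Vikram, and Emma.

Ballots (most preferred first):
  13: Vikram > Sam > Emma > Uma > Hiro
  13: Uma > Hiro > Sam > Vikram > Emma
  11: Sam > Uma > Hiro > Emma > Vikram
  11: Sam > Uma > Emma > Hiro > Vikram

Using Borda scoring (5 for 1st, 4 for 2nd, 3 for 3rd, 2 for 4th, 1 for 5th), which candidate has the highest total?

Sam

Uma: 13×2 + 13×5 + 11×4 + 11×4 = 179
Sam: 13×4 + 13×3 + 11×5 + 11×5 = 201
Hiro: 13×1 + 13×4 + 11×3 + 11×2 = 120
Vikram: 13×5 + 13×2 + 11×1 + 11×1 = 113
Emma: 13×3 + 13×1 + 11×2 + 11×3 = 107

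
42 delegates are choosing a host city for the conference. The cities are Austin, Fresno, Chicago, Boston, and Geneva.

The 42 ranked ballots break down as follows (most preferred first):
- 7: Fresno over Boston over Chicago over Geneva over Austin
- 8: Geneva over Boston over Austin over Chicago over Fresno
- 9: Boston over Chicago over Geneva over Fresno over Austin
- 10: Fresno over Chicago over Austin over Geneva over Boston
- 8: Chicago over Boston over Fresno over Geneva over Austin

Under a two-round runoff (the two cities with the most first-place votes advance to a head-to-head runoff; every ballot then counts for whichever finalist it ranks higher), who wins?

Boston

Round 1 first-place votes: Austin 0, Fresno 17, Chicago 8, Boston 9, Geneva 8. Fresno and Boston advance.
Runoff: Fresno is ranked above Boston on 17 ballots, Boston above Fresno on 25.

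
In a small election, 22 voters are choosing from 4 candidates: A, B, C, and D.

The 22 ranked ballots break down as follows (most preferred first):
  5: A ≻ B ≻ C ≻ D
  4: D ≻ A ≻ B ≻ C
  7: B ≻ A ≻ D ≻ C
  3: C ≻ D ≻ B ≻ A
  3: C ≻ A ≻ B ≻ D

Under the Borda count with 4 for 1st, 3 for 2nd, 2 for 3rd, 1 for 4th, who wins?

A

A: 5×4 + 4×3 + 7×3 + 3×1 + 3×3 = 65
B: 5×3 + 4×2 + 7×4 + 3×2 + 3×2 = 63
C: 5×2 + 4×1 + 7×1 + 3×4 + 3×4 = 45
D: 5×1 + 4×4 + 7×2 + 3×3 + 3×1 = 47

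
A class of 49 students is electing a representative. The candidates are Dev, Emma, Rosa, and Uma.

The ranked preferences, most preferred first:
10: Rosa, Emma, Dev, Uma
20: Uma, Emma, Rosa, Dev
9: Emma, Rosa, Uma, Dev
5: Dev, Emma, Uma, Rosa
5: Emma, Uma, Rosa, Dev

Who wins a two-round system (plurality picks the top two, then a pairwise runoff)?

Emma

Round 1 first-place votes: Dev 5, Emma 14, Rosa 10, Uma 20. Uma and Emma advance.
Runoff: Uma is ranked above Emma on 20 ballots, Emma above Uma on 29.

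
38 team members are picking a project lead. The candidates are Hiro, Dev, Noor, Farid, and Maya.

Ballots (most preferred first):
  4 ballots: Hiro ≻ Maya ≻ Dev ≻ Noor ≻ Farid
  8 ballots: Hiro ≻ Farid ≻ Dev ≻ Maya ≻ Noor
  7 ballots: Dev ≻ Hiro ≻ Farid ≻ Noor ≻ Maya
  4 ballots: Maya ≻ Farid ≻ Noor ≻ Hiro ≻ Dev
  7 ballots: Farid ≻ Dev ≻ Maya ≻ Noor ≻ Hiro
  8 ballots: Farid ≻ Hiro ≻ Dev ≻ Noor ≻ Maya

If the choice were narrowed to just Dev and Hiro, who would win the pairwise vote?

Hiro

Dev is ranked above Hiro on 14 ballots; Hiro above Dev on 24.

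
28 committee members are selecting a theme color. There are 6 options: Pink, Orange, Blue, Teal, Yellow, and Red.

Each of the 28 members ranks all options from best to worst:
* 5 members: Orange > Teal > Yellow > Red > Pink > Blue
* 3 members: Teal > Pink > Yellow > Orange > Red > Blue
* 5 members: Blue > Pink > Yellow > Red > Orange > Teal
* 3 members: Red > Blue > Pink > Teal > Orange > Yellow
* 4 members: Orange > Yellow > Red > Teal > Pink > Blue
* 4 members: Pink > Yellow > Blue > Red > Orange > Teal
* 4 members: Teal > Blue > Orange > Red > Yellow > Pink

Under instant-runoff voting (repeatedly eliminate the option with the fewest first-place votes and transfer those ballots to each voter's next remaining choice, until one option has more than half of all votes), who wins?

Blue

Round 1: Pink 4, Orange 9, Blue 5, Teal 7, Yellow 0, Red 3. Yellow eliminated.
Round 2: Pink 4, Orange 9, Blue 5, Teal 7, Red 3. Red eliminated.
Round 3: Pink 4, Orange 9, Blue 8, Teal 7. Pink eliminated.
Round 4: Orange 9, Blue 12, Teal 7. Teal eliminated.
Round 5: Orange 12, Blue 16. Blue has a majority (≥15).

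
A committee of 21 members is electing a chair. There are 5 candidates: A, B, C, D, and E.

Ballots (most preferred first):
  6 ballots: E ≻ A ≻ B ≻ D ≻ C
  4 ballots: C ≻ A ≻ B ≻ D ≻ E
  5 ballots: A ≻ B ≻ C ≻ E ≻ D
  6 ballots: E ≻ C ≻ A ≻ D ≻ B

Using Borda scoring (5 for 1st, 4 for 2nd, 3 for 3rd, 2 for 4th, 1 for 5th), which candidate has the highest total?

A: 6×4 + 4×4 + 5×5 + 6×3 = 83
B: 6×3 + 4×3 + 5×4 + 6×1 = 56
C: 6×1 + 4×5 + 5×3 + 6×4 = 65
D: 6×2 + 4×2 + 5×1 + 6×2 = 37
E: 6×5 + 4×1 + 5×2 + 6×5 = 74

A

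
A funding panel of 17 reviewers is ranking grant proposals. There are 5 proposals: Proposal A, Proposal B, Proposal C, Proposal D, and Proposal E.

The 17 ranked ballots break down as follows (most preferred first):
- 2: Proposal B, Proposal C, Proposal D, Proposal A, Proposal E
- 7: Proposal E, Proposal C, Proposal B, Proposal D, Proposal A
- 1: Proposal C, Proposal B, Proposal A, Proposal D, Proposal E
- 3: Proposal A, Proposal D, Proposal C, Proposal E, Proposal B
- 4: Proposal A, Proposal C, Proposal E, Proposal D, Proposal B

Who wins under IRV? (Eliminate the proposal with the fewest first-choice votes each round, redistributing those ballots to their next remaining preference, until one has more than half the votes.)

Proposal A

Round 1: Proposal A 7, Proposal B 2, Proposal C 1, Proposal D 0, Proposal E 7. Proposal D eliminated.
Round 2: Proposal A 7, Proposal B 2, Proposal C 1, Proposal E 7. Proposal C eliminated.
Round 3: Proposal A 7, Proposal B 3, Proposal E 7. Proposal B eliminated.
Round 4: Proposal A 10, Proposal E 7. Proposal A has a majority (≥9).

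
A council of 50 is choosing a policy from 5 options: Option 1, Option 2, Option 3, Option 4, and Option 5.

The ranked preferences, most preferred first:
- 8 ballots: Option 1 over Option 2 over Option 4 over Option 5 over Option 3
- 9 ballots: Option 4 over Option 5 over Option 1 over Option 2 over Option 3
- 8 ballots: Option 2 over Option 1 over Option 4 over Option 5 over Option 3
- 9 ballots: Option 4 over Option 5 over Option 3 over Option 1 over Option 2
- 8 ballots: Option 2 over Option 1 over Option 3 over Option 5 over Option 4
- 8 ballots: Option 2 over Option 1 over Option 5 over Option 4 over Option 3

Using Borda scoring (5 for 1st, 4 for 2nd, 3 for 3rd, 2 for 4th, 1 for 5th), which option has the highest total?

Option 1: 8×5 + 9×3 + 8×4 + 9×2 + 8×4 + 8×4 = 181
Option 2: 8×4 + 9×2 + 8×5 + 9×1 + 8×5 + 8×5 = 179
Option 3: 8×1 + 9×1 + 8×1 + 9×3 + 8×3 + 8×1 = 84
Option 4: 8×3 + 9×5 + 8×3 + 9×5 + 8×1 + 8×2 = 162
Option 5: 8×2 + 9×4 + 8×2 + 9×4 + 8×2 + 8×3 = 144

Option 1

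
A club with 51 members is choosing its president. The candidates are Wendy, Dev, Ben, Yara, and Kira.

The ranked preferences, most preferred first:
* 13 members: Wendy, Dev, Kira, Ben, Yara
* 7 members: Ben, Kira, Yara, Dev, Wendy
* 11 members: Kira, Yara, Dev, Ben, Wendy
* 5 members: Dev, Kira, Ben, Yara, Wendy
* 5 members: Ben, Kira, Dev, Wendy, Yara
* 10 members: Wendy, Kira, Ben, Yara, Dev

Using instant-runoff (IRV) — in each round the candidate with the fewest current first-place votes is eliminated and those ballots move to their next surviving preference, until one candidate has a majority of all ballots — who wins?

Round 1: Wendy 23, Dev 5, Ben 12, Yara 0, Kira 11. Yara eliminated.
Round 2: Wendy 23, Dev 5, Ben 12, Kira 11. Dev eliminated.
Round 3: Wendy 23, Ben 12, Kira 16. Ben eliminated.
Round 4: Wendy 23, Kira 28. Kira has a majority (≥26).

Kira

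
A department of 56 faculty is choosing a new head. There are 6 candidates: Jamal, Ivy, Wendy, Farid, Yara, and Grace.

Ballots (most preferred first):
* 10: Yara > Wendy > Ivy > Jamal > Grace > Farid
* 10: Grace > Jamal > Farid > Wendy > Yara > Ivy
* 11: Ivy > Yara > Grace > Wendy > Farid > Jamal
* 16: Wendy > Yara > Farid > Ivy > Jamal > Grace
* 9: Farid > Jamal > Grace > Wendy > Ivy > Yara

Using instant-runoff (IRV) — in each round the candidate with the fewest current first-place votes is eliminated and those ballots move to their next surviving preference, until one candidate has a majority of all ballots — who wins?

Round 1: Jamal 0, Ivy 11, Wendy 16, Farid 9, Yara 10, Grace 10. Jamal eliminated.
Round 2: Ivy 11, Wendy 16, Farid 9, Yara 10, Grace 10. Farid eliminated.
Round 3: Ivy 11, Wendy 16, Yara 10, Grace 19. Yara eliminated.
Round 4: Ivy 11, Wendy 26, Grace 19. Ivy eliminated.
Round 5: Wendy 26, Grace 30. Grace has a majority (≥29).

Grace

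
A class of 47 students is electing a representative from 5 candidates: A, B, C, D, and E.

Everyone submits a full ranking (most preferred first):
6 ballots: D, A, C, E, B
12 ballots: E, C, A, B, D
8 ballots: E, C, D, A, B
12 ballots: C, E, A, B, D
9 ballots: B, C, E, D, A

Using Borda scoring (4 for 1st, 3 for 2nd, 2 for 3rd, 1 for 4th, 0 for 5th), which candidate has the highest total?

A: 6×3 + 12×2 + 8×1 + 12×2 + 9×0 = 74
B: 6×0 + 12×1 + 8×0 + 12×1 + 9×4 = 60
C: 6×2 + 12×3 + 8×3 + 12×4 + 9×3 = 147
D: 6×4 + 12×0 + 8×2 + 12×0 + 9×1 = 49
E: 6×1 + 12×4 + 8×4 + 12×3 + 9×2 = 140

C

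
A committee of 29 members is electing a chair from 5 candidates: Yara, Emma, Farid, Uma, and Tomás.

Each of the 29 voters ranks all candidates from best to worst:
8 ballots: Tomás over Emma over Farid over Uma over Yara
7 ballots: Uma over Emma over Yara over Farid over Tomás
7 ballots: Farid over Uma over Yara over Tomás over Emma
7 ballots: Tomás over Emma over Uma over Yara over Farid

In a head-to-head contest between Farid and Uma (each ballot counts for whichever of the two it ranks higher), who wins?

Farid

Farid is ranked above Uma on 15 ballots; Uma above Farid on 14.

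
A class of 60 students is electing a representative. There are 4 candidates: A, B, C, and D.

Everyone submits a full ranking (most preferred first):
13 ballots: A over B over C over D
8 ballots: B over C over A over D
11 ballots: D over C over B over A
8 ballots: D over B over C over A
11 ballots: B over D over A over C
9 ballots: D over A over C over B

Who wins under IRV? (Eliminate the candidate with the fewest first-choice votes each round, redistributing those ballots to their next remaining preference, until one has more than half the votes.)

Round 1: A 13, B 19, C 0, D 28. C eliminated.
Round 2: A 13, B 19, D 28. A eliminated.
Round 3: B 32, D 28. B has a majority (≥31).

B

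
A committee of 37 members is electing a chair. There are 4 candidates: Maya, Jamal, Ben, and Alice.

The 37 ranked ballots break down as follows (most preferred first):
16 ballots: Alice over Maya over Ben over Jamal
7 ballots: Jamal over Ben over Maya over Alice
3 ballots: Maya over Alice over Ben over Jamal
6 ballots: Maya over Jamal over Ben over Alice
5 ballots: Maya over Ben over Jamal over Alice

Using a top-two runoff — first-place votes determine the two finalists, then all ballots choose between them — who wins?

Maya

Round 1 first-place votes: Maya 14, Jamal 7, Ben 0, Alice 16. Alice and Maya advance.
Runoff: Alice is ranked above Maya on 16 ballots, Maya above Alice on 21.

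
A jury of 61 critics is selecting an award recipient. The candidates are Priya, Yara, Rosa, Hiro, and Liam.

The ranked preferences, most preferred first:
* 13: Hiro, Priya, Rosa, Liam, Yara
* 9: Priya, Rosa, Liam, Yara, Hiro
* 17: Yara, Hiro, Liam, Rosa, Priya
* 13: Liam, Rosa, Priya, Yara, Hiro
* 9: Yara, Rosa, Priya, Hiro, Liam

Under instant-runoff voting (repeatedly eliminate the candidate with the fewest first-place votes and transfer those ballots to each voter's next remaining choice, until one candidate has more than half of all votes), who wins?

Liam

Round 1: Priya 9, Yara 26, Rosa 0, Hiro 13, Liam 13. Rosa eliminated.
Round 2: Priya 9, Yara 26, Hiro 13, Liam 13. Priya eliminated.
Round 3: Yara 26, Hiro 13, Liam 22. Hiro eliminated.
Round 4: Yara 26, Liam 35. Liam has a majority (≥31).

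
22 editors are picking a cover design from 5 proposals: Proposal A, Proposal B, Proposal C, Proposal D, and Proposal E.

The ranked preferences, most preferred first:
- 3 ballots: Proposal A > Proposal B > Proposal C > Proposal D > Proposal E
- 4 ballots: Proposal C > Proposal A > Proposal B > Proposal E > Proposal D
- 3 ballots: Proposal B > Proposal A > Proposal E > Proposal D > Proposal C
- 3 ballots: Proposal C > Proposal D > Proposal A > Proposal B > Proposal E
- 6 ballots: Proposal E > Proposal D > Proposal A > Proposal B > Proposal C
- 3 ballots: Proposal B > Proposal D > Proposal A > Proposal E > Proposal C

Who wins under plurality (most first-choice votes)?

Proposal C

First-place votes: Proposal A 3, Proposal B 6, Proposal C 7, Proposal D 0, Proposal E 6.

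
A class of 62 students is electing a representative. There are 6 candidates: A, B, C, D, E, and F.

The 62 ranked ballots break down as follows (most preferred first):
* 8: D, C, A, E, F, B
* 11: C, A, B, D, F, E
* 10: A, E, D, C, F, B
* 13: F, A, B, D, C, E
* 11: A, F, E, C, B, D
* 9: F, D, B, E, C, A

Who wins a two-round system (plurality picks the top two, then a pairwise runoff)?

Round 1 first-place votes: A 21, B 0, C 11, D 8, E 0, F 22. F and A advance.
Runoff: F is ranked above A on 22 ballots, A above F on 40.

A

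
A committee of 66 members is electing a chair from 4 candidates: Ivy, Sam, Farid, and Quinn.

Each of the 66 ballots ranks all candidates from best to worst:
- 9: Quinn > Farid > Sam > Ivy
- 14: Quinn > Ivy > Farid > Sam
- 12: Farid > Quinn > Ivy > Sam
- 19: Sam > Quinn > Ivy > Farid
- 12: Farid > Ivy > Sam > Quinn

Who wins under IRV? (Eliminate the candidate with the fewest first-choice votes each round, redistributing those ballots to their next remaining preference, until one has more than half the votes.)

Round 1: Ivy 0, Sam 19, Farid 24, Quinn 23. Ivy eliminated.
Round 2: Sam 19, Farid 24, Quinn 23. Sam eliminated.
Round 3: Farid 24, Quinn 42. Quinn has a majority (≥34).

Quinn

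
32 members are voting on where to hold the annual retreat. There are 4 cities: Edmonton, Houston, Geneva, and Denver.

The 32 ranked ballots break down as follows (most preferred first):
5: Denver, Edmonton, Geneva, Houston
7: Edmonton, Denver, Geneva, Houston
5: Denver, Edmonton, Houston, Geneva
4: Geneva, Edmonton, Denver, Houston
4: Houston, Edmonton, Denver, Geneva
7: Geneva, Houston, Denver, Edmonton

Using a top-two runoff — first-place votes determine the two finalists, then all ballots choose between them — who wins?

Denver

Round 1 first-place votes: Edmonton 7, Houston 4, Geneva 11, Denver 10. Geneva and Denver advance.
Runoff: Geneva is ranked above Denver on 11 ballots, Denver above Geneva on 21.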